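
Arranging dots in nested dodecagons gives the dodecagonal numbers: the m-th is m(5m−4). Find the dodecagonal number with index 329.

539889

329·(5·329 − 4) = 329·1641 = 539889.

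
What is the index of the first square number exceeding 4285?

66

Solve n² > 4285 for integer n.
The largest n with value ≤ 4285 is 65 (since 4225 ≤ 4285 < 4356), so the first above is n = 66, value 4356.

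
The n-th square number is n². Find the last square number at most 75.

Solve n² ≤ 75 for integer n.
n = 8 gives 64 ≤ 75, while n = 9 gives 81 > 75; so the answer is 64.

64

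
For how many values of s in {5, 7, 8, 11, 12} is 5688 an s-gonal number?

s = 5: P(5, 61) = 5551 and P(5, 62) = 5735; 5688 is not s-gonal.
s = 7: P(7, 48) = 5688. ✓
s = 8: P(8, 43) = 5461 and P(8, 44) = 5720; 5688 is not s-gonal.
s = 11: P(11, 35) = 5390 and P(11, 36) = 5706; 5688 is not s-gonal.
s = 12: P(12, 34) = 5644 and P(12, 35) = 5985; 5688 is not s-gonal.
Hits: s ∈ {7} → 1.

1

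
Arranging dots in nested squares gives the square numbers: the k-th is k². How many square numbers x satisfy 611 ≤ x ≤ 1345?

The n-th square number is n².
Smallest index with value ≥ 611: n = 25 (giving 625).
Largest index with value ≤ 1345: n = 36 (giving 1296).
Indices 25 through 36: 12 terms.

12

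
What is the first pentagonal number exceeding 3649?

3725

Solve n(3n−1)/2 > 3649 for integer n.
The largest n with value ≤ 3649 is 49 (since 3577 ≤ 3649 < 3725), so the first above is n = 50, value 3725.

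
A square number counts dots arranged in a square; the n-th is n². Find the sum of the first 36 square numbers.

Σ_{i=1}^{36} i² = 36·37·73/6 = 16206.

16206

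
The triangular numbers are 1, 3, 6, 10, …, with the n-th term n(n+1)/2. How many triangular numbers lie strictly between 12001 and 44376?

143

The n-th triangular number is n(n+1)/2.
Smallest index with value > 12001: n = 155 (giving 12090).
Largest index with value < 44376: n = 297 (giving 44253).
Indices 155 through 297: 143 terms.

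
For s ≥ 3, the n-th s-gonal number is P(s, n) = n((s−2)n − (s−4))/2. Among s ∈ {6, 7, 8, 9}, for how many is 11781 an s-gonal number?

s = 6: P(6, 77) = 11781. ✓
s = 7: P(7, 68) = 11458 and P(7, 69) = 11799; 11781 is not s-gonal.
s = 8: P(8, 63) = 11781. ✓
s = 9: P(9, 58) = 11629 and P(9, 59) = 12036; 11781 is not s-gonal.
Hits: s ∈ {6, 8} → 2.

2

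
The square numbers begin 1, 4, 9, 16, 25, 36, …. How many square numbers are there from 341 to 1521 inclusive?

The n-th square number is n².
Smallest index with value ≥ 341: n = 19 (giving 361).
Largest index with value ≤ 1521: n = 39 (giving 1521).
Indices 19 through 39: 21 terms.

21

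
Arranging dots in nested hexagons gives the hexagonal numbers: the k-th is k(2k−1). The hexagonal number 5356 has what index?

Set n(2n−1) = 5356, giving 2n² − n − 5356 = 0.
So n = (1 + 207) / 4 = 208/4 = 52.
Check: 52·(2·52 − 1) = 5356. ✓

52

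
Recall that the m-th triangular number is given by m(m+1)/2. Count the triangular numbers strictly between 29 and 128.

8

The n-th triangular number is n(n+1)/2.
Smallest index with value > 29: n = 8 (giving 36).
Largest index with value < 128: n = 15 (giving 120).
Indices 8 through 15: 8 terms.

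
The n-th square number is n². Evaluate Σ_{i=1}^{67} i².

Σ_{i=1}^{67} i² = 67·68·135/6 = 102510.

102510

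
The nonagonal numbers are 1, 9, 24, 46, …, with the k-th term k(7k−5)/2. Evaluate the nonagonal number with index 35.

The 35th nonagonal number is n(7n−5)/2 with n = 35.
35·(7·35 − 5)/2 = 35·240/2 = 35·120 = 4200.

4200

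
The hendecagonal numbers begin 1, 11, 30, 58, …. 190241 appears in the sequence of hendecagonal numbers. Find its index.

Set n(9n−7)/2 = 190241, giving 9n² − 7n − 380482 = 0.
So n = (7 + 3701) / 18 = 3708/18 = 206.

206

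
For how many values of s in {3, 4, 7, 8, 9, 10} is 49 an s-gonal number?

1

s = 3: P(3, 9) = 45 and P(3, 10) = 55; 49 is not s-gonal.
s = 4: P(4, 7) = 49. ✓
s = 7: P(7, 4) = 34 and P(7, 5) = 55; 49 is not s-gonal.
s = 8: P(8, 4) = 40 and P(8, 5) = 65; 49 is not s-gonal.
s = 9: P(9, 4) = 46 and P(9, 5) = 75; 49 is not s-gonal.
s = 10: P(10, 3) = 27 and P(10, 4) = 52; 49 is not s-gonal.
Hits: s ∈ {4} → 1.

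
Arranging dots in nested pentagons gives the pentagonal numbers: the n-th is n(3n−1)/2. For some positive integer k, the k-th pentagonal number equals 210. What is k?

12

Set n(3n−1)/2 = 210, giving 3n² − n − 420 = 0.
So n = (1 + 71) / 6 = 72/6 = 12.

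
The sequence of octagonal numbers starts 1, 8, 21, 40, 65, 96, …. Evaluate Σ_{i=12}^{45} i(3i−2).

90729

Σ i(3i−2) = 3Σi² − 2Σi over i = 12..45.
Σi = 1035 − 66 = 969 and Σi² = 31395 − 506 = 30889.
3·30889 − 2·969 = 90729.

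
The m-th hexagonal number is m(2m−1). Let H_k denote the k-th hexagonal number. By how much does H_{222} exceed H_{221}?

Consecutive hexagonal numbers differ by 4n − 3: here 4·222 − 3 = 885.

885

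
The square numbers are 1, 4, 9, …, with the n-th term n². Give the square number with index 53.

2809

The 53rd square number is n² with n = 53.
53² = 2809.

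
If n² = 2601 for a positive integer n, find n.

51

We need n² = 2601, so n = √2601 = 51.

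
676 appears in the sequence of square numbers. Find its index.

26

We need n² = 676, so n = √676 = 26.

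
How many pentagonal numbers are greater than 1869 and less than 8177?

38

The n-th pentagonal number is n(3n−1)/2.
Smallest index with value > 1869: n = 36 (giving 1926).
Largest index with value < 8177: n = 73 (giving 7957).
Indices 36 through 73: 38 terms.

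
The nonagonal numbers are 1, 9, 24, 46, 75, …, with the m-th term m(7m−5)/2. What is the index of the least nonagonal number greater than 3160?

31

Solve n(7n−5)/2 > 3160 for integer n.
The largest n with value ≤ 3160 is 30 (since 3075 ≤ 3160 < 3286), so the first above is n = 31, value 3286.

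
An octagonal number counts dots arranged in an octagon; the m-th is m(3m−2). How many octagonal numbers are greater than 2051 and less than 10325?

32

The n-th octagonal number is n(3n−2).
Smallest index with value > 2051: n = 27 (giving 2133).
Largest index with value < 10325: n = 58 (giving 9976).
Indices 27 through 58: 32 terms.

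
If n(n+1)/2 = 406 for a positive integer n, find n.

28

Set n(n+1)/2 = 406, giving n² + n − 812 = 0.
So n = (-1 + 57) / 2 = 56/2 = 28.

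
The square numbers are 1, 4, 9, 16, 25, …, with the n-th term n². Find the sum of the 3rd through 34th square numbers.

Σ_{i=3}^{34} i² = 13685 − 5 = 13680.

13680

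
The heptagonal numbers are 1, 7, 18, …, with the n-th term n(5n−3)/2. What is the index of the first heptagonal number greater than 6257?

51

Solve n(5n−3)/2 > 6257 for integer n.
The largest n with value ≤ 6257 is 50 (since 6175 ≤ 6257 < 6426), so the first above is n = 51, value 6426.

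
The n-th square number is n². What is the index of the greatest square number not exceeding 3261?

Solve n² ≤ 3261 for integer n.
n = 57 gives 3249 ≤ 3261, while n = 58 gives 3364 > 3261; so the answer is index 57.

57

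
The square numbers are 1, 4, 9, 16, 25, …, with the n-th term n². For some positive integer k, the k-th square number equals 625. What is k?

25

We need n² = 625, so n = √625 = 25.
Check: 25² = 625. ✓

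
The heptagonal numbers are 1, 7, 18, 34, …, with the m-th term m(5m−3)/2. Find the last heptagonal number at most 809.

783

Solve n(5n−3)/2 ≤ 809 for integer n.
n = 18 gives 783 ≤ 809, while n = 19 gives 874 > 809; so the answer is 783.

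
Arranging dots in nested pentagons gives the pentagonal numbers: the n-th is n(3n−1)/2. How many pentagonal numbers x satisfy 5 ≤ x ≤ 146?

The n-th pentagonal number is n(3n−1)/2.
Smallest index with value ≥ 5: n = 2 (giving 5).
Largest index with value ≤ 146: n = 10 (giving 145).
Indices 2 through 10: 9 terms.

9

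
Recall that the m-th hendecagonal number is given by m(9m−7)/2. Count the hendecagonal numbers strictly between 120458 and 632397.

The n-th hendecagonal number is n(9n−7)/2.
Smallest index with value > 120458: n = 165 (giving 121935).
Largest index with value < 632397: n = 375 (giving 631500).
Indices 165 through 375: 211 terms.

211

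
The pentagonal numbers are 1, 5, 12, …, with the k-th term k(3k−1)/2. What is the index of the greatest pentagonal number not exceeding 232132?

Solve n(3n−1)/2 ≤ 232132 for integer n.
n = 393 gives 231477 ≤ 232132, while n = 394 gives 232657 > 232132; so the answer is index 393.

393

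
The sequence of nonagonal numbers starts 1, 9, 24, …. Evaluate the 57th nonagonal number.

The 57th nonagonal number is n(7n−5)/2 with n = 57.
57·(7·57 − 5)/2 = 57·394/2 = 57·197 = 11229.

11229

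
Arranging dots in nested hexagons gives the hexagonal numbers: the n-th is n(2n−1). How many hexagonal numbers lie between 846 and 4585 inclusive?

28

The n-th hexagonal number is n(2n−1).
Smallest index with value ≥ 846: n = 21 (giving 861).
Largest index with value ≤ 4585: n = 48 (giving 4560).
Indices 21 through 48: 28 terms.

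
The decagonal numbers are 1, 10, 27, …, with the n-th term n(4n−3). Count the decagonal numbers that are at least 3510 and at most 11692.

25

The n-th decagonal number is n(4n−3).
Smallest index with value ≥ 3510: n = 30 (giving 3510).
Largest index with value ≤ 11692: n = 54 (giving 11502).
Indices 30 through 54: 25 terms.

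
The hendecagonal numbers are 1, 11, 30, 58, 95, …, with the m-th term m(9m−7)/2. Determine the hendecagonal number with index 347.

347·(9·347 − 7)/2 = 347·3116/2 = 347·1558 = 540626.

540626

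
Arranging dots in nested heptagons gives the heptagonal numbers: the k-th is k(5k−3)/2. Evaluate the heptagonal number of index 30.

30·(5·30 − 3)/2 = 30·147/2 = 2205.

2205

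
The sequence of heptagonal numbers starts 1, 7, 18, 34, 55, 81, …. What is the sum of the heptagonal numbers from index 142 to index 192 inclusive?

3570697

Σ i(5i−3)/2 = (5Σi² − 3Σi) / 2 over i = 142..192.
Σi = 18528 − 10011 = 8517 and Σi² = 2377760 − 944371 = 1433389.
(5·1433389 − 3·8517) / 2 = 7141394/2 = 3570697.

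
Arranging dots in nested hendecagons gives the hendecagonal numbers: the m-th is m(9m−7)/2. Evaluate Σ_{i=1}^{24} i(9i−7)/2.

Σ i(9i−7)/2 = (9Σi² − 7Σi) / 2 over i = 1..24.
Σi = 300 and Σi² = 4900.
(9·4900 − 7·300) / 2 = 42000/2 = 21000.

21000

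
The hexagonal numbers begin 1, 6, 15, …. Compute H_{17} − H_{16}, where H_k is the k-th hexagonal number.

Consecutive hexagonal numbers differ by 4n − 3: here 4·17 − 3 = 65.

65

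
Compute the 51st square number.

51² = 2601.

2601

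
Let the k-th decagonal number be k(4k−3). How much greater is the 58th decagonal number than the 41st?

6681

58·(4·58 − 3) = 13282 and 41·(4·41 − 3) = 6601.
Difference: 13282 − 6601 = 6681.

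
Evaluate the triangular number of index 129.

129·130/2 = 16770/2 = 8385.

8385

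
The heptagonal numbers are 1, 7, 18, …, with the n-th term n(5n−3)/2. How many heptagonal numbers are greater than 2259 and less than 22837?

The n-th heptagonal number is n(5n−3)/2.
Smallest index with value > 2259: n = 31 (giving 2356).
Largest index with value < 22837: n = 95 (giving 22420).
Indices 31 through 95: 65 terms.

65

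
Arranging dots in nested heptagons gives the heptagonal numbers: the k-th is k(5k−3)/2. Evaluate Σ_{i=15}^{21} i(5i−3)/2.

Σ i(5i−3)/2 = (5Σi² − 3Σi) / 2 over i = 15..21.
Σi = 231 − 105 = 126 and Σi² = 3311 − 1015 = 2296.
(5·2296 − 3·126) / 2 = 11102/2 = 5551.

5551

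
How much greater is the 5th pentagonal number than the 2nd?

5·(3·5 − 1)/2 = 35 and 2·(3·2 − 1)/2 = 5.
Difference: 35 − 5 = 30.

30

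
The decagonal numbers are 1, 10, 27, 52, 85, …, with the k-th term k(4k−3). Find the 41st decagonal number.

6601

The 41st decagonal number is n(4n−3) with n = 41.
41·(4·41 − 3) = 41·161 = 6601.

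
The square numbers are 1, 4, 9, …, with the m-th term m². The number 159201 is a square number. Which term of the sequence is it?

399

We need n² = 159201, so n = √159201 = 399.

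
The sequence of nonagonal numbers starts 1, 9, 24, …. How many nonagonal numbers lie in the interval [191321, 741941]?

The n-th nonagonal number is n(7n−5)/2.
Smallest index with value ≥ 191321: n = 235 (giving 192700).
Largest index with value ≤ 741941: n = 460 (giving 739450).
Indices 235 through 460: 226 terms.

226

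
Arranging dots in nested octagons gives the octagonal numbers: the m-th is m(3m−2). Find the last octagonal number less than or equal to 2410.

Solve n(3n−2) ≤ 2410 for integer n.
n = 28 gives 2296 ≤ 2410, while n = 29 gives 2465 > 2410; so the answer is 2296.

2296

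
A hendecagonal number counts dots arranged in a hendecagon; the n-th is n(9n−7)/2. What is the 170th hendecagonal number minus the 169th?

Consecutive hendecagonal numbers differ by 9n − 8: here 9·170 − 8 = 1522.

1522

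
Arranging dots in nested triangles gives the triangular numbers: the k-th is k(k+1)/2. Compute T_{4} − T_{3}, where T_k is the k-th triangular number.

4

Consecutive triangular numbers differ by n: T_{4} − T_{3} = 4.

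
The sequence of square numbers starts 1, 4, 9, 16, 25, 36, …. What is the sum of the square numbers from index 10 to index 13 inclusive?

Σ_{i=10}^{13} i² = 819 − 285 = 534.

534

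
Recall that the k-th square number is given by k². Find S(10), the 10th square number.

The 10th square number is n² with n = 10.
10² = 100.

100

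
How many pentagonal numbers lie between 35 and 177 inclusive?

The n-th pentagonal number is n(3n−1)/2.
Smallest index with value ≥ 35: n = 5 (giving 35).
Largest index with value ≤ 177: n = 11 (giving 176).
Indices 5 through 11: 7 terms.

7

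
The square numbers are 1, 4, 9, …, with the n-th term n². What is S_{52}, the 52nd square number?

2704

The 52nd square number is n² with n = 52.
52² = 2704.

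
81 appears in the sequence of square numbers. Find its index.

We need n² = 81, so n = √81 = 9.
Check: 9² = 81. ✓

9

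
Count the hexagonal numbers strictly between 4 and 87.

5

The n-th hexagonal number is n(2n−1).
Smallest index with value > 4: n = 2 (giving 6).
Largest index with value < 87: n = 6 (giving 66).
Indices 2 through 6: 5 terms.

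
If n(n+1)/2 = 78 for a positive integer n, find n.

Set n(n+1)/2 = 78, giving n² + n − 156 = 0.
The discriminant is 1 + 8·78 = 625, and √625 = 25.
So n = (-1 + 25) / 2 = 24/2 = 12.

12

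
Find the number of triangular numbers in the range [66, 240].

The n-th triangular number is n(n+1)/2.
Smallest index with value ≥ 66: n = 11 (giving 66).
Largest index with value ≤ 240: n = 21 (giving 231).
Indices 11 through 21: 11 terms.

11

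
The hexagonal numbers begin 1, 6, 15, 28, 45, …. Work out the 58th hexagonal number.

6670

58·(2·58 − 1) = 58·115 = 6670.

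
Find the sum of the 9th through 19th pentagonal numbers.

3322

Σ i(3i−1)/2 = (3Σi² − Σi) / 2 over i = 9..19.
Σi = 190 − 36 = 154 and Σi² = 2470 − 204 = 2266.
(3·2266 − 1·154) / 2 = 6644/2 = 3322.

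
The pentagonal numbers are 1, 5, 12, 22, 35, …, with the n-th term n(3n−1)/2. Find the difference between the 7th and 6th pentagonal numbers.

19

Consecutive pentagonal numbers differ by 3n − 2: here 3·7 − 2 = 19.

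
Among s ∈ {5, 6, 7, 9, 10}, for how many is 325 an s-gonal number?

2

s = 5: P(5, 14) = 287 and P(5, 15) = 330; 325 is not s-gonal.
s = 6: P(6, 13) = 325. ✓
s = 7: P(7, 11) = 286 and P(7, 12) = 342; 325 is not s-gonal.
s = 9: P(9, 10) = 325. ✓
s = 10: P(10, 9) = 297 and P(10, 10) = 370; 325 is not s-gonal.
Hits: s ∈ {6, 9} → 2.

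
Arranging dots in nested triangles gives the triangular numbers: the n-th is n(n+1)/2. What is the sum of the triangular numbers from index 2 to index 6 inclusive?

55

Σ i(i+1)/2 = (Σi² + Σi) / 2 over i = 2..6.
Σi = 21 − 1 = 20 and Σi² = 91 − 1 = 90.
(1·90 + 1·20) / 2 = 110/2 = 55.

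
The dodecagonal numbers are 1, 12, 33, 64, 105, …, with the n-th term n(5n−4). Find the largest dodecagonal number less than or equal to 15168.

Solve n(5n−4) ≤ 15168 for integer n.
n = 55 gives 14905 ≤ 15168, while n = 56 gives 15456 > 15168; so the answer is 14905.

14905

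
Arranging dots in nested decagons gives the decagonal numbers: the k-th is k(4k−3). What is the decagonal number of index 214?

214·(4·214 − 3) = 214·853 = 182542.

182542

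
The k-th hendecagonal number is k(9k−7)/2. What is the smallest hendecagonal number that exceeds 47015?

Solve n(9n−7)/2 > 47015 for integer n.
The largest n with value ≤ 47015 is 102 (since 46461 ≤ 47015 < 47380), so the first above is n = 103, value 47380.

47380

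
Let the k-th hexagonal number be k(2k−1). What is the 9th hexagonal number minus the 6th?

87

9·(2·9 − 1) = 153 and 6·(2·6 − 1) = 66.
Difference: 153 − 66 = 87.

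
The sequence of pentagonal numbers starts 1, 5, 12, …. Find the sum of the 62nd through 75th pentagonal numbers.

98399

Σ i(3i−1)/2 = (3Σi² − Σi) / 2 over i = 62..75.
Σi = 2850 − 1891 = 959 and Σi² = 143450 − 77531 = 65919.
(3·65919 − 1·959) / 2 = 196798/2 = 98399.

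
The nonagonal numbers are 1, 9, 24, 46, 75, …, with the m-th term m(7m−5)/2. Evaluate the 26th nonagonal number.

2301

The 26th nonagonal number is n(7n−5)/2 with n = 26.
26·(7·26 − 5)/2 = 26·177/2 = 2301.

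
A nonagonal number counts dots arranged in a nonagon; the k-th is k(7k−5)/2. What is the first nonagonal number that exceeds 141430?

142309

Solve n(7n−5)/2 > 141430 for integer n.
The largest n with value ≤ 141430 is 201 (since 140901 ≤ 141430 < 142309), so the first above is n = 202, value 142309.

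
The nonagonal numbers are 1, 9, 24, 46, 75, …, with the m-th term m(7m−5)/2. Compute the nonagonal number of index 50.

8625

The 50th nonagonal number is n(7n−5)/2 with n = 50.
50·(7·50 − 5)/2 = 50·345/2 = 8625.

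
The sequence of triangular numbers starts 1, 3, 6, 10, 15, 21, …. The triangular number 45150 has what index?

Set n(n+1)/2 = 45150, giving n² + n − 90300 = 0.
The discriminant is 1 + 8·45150 = 361201, and √361201 = 601.
So n = (-1 + 601) / 2 = 600/2 = 300.

300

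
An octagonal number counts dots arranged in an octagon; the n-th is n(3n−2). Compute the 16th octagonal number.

The 16th octagonal number is n(3n−2) with n = 16.
16·(3·16 − 2) = 16·46 = 736.

736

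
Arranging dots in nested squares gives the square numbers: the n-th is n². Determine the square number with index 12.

144

The 12th square number is n² with n = 12.
12² = 144.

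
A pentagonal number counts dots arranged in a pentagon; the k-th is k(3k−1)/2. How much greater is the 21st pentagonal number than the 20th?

61

Consecutive pentagonal numbers differ by 3n − 2: here 3·21 − 2 = 61.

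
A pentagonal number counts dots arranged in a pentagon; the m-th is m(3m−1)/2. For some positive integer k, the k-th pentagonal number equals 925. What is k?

25

Set n(3n−1)/2 = 925, giving 3n² − n − 1850 = 0.
The discriminant is 1 + 24·925 = 22201, and √22201 = 149.
So n = (1 + 149) / 6 = 150/6 = 25.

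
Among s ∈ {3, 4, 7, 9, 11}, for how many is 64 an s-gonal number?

1

s = 3: P(3, 10) = 55 and P(3, 11) = 66; 64 is not s-gonal.
s = 4: P(4, 8) = 64. ✓
s = 7: P(7, 5) = 55 and P(7, 6) = 81; 64 is not s-gonal.
s = 9: P(9, 4) = 46 and P(9, 5) = 75; 64 is not s-gonal.
s = 11: P(11, 4) = 58 and P(11, 5) = 95; 64 is not s-gonal.
Hits: s ∈ {4} → 1.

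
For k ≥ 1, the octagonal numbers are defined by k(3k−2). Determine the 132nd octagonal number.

52008

The 132nd octagonal number is n(3n−2) with n = 132.
132·(3·132 − 2) = 132·394 = 52008.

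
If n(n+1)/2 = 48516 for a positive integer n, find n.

311

Set n(n+1)/2 = 48516, giving n² + n − 97032 = 0.
So n = (-1 + 623) / 2 = 622/2 = 311.
Check: 311·312/2 = 48516. ✓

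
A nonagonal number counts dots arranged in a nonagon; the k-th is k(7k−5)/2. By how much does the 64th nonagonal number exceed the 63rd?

Consecutive nonagonal numbers differ by 7n − 6: here 7·64 − 6 = 442.

442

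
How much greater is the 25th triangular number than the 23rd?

25·26/2 = 325 and 23·24/2 = 276.
Difference: 325 − 276 = 49.

49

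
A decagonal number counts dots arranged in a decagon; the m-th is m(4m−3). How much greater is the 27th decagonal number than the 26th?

Consecutive decagonal numbers differ by 8n − 7: here 8·27 − 7 = 209.

209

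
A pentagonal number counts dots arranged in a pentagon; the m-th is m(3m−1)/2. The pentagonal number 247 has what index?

13

Set n(3n−1)/2 = 247, giving 3n² − n − 494 = 0.
So n = (1 + 77) / 6 = 78/6 = 13.
Check: 13·(3·13 − 1)/2 = 247. ✓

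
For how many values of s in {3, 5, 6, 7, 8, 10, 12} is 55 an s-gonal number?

s = 3: P(3, 10) = 55. ✓
s = 5: P(5, 6) = 51 and P(5, 7) = 70; 55 is not s-gonal.
s = 6: P(6, 5) = 45 and P(6, 6) = 66; 55 is not s-gonal.
s = 7: P(7, 5) = 55. ✓
s = 8: P(8, 4) = 40 and P(8, 5) = 65; 55 is not s-gonal.
s = 10: P(10, 4) = 52 and P(10, 5) = 85; 55 is not s-gonal.
s = 12: P(12, 3) = 33 and P(12, 4) = 64; 55 is not s-gonal.
Hits: s ∈ {3, 7} → 2.

2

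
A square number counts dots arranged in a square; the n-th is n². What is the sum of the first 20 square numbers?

2870

Σ_{i=1}^{20} i² = 20·21·41/6 = 2870.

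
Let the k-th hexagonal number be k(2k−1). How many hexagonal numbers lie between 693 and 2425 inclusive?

17

The n-th hexagonal number is n(2n−1).
Smallest index with value ≥ 693: n = 19 (giving 703).
Largest index with value ≤ 2425: n = 35 (giving 2415).
Indices 19 through 35: 17 terms.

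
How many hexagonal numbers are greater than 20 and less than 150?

The n-th hexagonal number is n(2n−1).
Smallest index with value > 20: n = 4 (giving 28).
Largest index with value < 150: n = 8 (giving 120).
Indices 4 through 8: 5 terms.

5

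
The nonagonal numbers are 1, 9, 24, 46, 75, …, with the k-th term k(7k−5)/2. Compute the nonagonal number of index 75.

The 75th nonagonal number is n(7n−5)/2 with n = 75.
75·(7·75 − 5)/2 = 75·520/2 = 75·260 = 19500.

19500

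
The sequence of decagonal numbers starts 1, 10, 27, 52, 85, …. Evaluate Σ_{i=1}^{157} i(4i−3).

Σ i(4i−3) = 4Σi² − 3Σi over i = 1..157.
Σi = 12403 and Σi² = 1302315.
4·1302315 − 3·12403 = 5172051.

5172051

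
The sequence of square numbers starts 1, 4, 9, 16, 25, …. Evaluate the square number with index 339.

339² = 114921.

114921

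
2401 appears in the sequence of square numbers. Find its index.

We need n² = 2401, so n = √2401 = 49.
Check: 49² = 2401. ✓

49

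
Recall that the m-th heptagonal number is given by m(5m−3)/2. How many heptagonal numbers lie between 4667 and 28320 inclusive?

63

The n-th heptagonal number is n(5n−3)/2.
Smallest index with value ≥ 4667: n = 44 (giving 4774).
Largest index with value ≤ 28320: n = 106 (giving 27931).
Indices 44 through 106: 63 terms.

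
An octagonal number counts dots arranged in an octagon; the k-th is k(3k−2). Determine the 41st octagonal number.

41·(3·41 − 2) = 41·121 = 4961.

4961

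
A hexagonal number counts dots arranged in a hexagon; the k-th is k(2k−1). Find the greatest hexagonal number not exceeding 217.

Solve n(2n−1) ≤ 217 for integer n.
n = 10 gives 190 ≤ 217, while n = 11 gives 231 > 217; so the answer is 190.

190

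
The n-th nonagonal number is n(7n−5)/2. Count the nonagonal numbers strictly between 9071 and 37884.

The n-th nonagonal number is n(7n−5)/2.
Smallest index with value > 9071: n = 52 (giving 9334).
Largest index with value < 37884: n = 104 (giving 37596).
Indices 52 through 104: 53 terms.

53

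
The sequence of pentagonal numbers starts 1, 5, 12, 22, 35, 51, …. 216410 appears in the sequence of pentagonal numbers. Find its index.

380

Set n(3n−1)/2 = 216410, giving 3n² − n − 432820 = 0.
The discriminant is 1 + 24·216410 = 5193841, and √5193841 = 2279.
So n = (1 + 2279) / 6 = 2280/6 = 380.
Check: 380·(3·380 − 1)/2 = 216410. ✓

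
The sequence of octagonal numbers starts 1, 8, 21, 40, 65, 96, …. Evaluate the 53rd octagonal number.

53·(3·53 − 2) = 53·157 = 8321.

8321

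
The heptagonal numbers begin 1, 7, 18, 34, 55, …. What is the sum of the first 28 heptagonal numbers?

18676

Σ i(5i−3)/2 = (5Σi² − 3Σi) / 2 over i = 1..28.
Σi = 406 and Σi² = 7714.
(5·7714 − 3·406) / 2 = 37352/2 = 18676.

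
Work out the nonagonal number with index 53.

9699

The 53rd nonagonal number is n(7n−5)/2 with n = 53.
53·(7·53 − 5)/2 = 53·366/2 = 53·183 = 9699.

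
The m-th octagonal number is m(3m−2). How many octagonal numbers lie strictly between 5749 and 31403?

The n-th octagonal number is n(3n−2).
Smallest index with value > 5749: n = 45 (giving 5985).
Largest index with value < 31403: n = 102 (giving 31008).
Indices 45 through 102: 58 terms.

58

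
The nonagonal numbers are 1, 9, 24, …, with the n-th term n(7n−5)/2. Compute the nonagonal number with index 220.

The 220th nonagonal number is n(7n−5)/2 with n = 220.
220·(7·220 − 5)/2 = 220·1535/2 = 168850.

168850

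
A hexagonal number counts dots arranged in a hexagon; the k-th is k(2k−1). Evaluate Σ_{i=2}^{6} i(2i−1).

160

Σ i(2i−1) = 2Σi² − Σi over i = 2..6.
Σi = 21 − 1 = 20 and Σi² = 91 − 1 = 90.
2·90 − 1·20 = 160.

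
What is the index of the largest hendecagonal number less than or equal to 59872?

Solve n(9n−7)/2 ≤ 59872 for integer n.
n = 115 gives 59110 ≤ 59872, while n = 116 gives 60146 > 59872; so the answer is index 115.

115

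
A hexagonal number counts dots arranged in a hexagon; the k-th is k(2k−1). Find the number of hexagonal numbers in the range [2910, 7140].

The n-th hexagonal number is n(2n−1).
Smallest index with value ≥ 2910: n = 39 (giving 3003).
Largest index with value ≤ 7140: n = 60 (giving 7140).
Indices 39 through 60: 22 terms.

22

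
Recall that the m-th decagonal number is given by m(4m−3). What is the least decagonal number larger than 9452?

Solve n(4n−3) > 9452 for integer n.
The largest n with value ≤ 9452 is 48 (since 9072 ≤ 9452 < 9457), so the first above is n = 49, value 9457.

9457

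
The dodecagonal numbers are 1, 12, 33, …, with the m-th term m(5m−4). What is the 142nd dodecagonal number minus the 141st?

1411

Consecutive dodecagonal numbers differ by 10n − 9: here 10·142 − 9 = 1411.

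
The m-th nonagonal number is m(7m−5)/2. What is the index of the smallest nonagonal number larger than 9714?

54

Solve n(7n−5)/2 > 9714 for integer n.
The largest n with value ≤ 9714 is 53 (since 9699 ≤ 9714 < 10071), so the first above is n = 54, value 10071.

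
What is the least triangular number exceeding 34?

Solve n(n+1)/2 > 34 for integer n.
The largest n with value ≤ 34 is 7 (since 28 ≤ 34 < 36), so the first above is n = 8, value 36.

36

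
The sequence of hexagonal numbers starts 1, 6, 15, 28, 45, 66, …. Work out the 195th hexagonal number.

The 195th hexagonal number is n(2n−1) with n = 195.
195·(2·195 − 1) = 195·389 = 75855.

75855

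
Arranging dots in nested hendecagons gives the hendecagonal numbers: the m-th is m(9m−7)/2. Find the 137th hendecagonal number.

83981

The 137th hendecagonal number is n(9n−7)/2 with n = 137.
137·(9·137 − 7)/2 = 137·1226/2 = 137·613 = 83981.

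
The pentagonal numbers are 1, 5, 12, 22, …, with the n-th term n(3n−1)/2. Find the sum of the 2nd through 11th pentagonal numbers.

Σ i(3i−1)/2 = (3Σi² − Σi) / 2 over i = 2..11.
Σi = 66 − 1 = 65 and Σi² = 506 − 1 = 505.
(3·505 − 1·65) / 2 = 1450/2 = 725.

725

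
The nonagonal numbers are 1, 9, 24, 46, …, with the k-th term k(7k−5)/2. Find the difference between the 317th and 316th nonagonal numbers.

Consecutive nonagonal numbers differ by 7n − 6: here 7·317 − 6 = 2213.

2213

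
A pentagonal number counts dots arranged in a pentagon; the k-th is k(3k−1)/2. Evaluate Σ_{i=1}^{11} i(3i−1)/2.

Σ i(3i−1)/2 = (3Σi² − Σi) / 2 over i = 1..11.
Σi = 66 and Σi² = 506.
(3·506 − 1·66) / 2 = 1452/2 = 726.

726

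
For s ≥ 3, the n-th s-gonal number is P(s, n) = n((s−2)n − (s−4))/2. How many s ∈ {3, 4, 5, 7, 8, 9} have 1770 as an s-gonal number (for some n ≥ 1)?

s = 3: P(3, 59) = 1770. ✓
s = 4: P(4, 42) = 1764 and P(4, 43) = 1849; 1770 is not s-gonal.
s = 5: P(5, 34) = 1717 and P(5, 35) = 1820; 1770 is not s-gonal.
s = 7: P(7, 26) = 1651 and P(7, 27) = 1782; 1770 is not s-gonal.
s = 8: P(8, 24) = 1680 and P(8, 25) = 1825; 1770 is not s-gonal.
s = 9: P(9, 22) = 1639 and P(9, 23) = 1794; 1770 is not s-gonal.
Hits: s ∈ {3} → 1.

1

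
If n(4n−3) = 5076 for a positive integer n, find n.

Set n(4n−3) = 5076, giving 4n² − 3n − 5076 = 0.
The discriminant is 9 + 16·5076 = 81225, and √81225 = 285.
So n = (3 + 285) / 8 = 288/8 = 36.
Check: 36·(4·36 − 3) = 5076. ✓

36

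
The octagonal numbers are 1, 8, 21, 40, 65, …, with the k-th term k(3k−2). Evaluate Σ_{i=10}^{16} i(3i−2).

Σ i(3i−2) = 3Σi² − 2Σi over i = 10..16.
Σi = 136 − 45 = 91 and Σi² = 1496 − 285 = 1211.
3·1211 − 2·91 = 3451.

3451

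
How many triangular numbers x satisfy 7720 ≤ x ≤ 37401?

The n-th triangular number is n(n+1)/2.
Smallest index with value ≥ 7720: n = 124 (giving 7750).
Largest index with value ≤ 37401: n = 273 (giving 37401).
Indices 124 through 273: 150 terms.

150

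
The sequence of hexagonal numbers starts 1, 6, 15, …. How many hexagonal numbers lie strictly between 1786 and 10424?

The n-th hexagonal number is n(2n−1).
Smallest index with value > 1786: n = 31 (giving 1891).
Largest index with value < 10424: n = 72 (giving 10296).
Indices 31 through 72: 42 terms.

42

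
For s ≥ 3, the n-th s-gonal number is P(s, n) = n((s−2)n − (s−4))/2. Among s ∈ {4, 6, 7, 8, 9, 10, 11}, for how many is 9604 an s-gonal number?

1

s = 4: P(4, 98) = 9604. ✓
s = 6: P(6, 69) = 9453 and P(6, 70) = 9730; 9604 is not s-gonal.
s = 7: P(7, 62) = 9517 and P(7, 63) = 9828; 9604 is not s-gonal.
s = 8: P(8, 56) = 9296 and P(8, 57) = 9633; 9604 is not s-gonal.
s = 9: P(9, 52) = 9334 and P(9, 53) = 9699; 9604 is not s-gonal.
s = 10: P(10, 49) = 9457 and P(10, 50) = 9850; 9604 is not s-gonal.
s = 11: P(11, 46) = 9361 and P(11, 47) = 9776; 9604 is not s-gonal.
Hits: s ∈ {4} → 1.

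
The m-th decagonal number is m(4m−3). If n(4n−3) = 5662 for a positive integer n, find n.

38

Set n(4n−3) = 5662, giving 4n² − 3n − 5662 = 0.
The discriminant is 9 + 16·5662 = 90601, and √90601 = 301.
So n = (3 + 301) / 8 = 304/8 = 38.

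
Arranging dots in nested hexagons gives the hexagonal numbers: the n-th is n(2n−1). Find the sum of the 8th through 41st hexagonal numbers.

Σ i(2i−1) = 2Σi² − Σi over i = 8..41.
Σi = 861 − 28 = 833 and Σi² = 23821 − 140 = 23681.
2·23681 − 1·833 = 46529.

46529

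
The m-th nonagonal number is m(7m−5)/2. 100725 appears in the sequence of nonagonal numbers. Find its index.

Set n(7n−5)/2 = 100725, giving 7n² − 5n − 201450 = 0.
The discriminant is 25 + 56·100725 = 5640625, and √5640625 = 2375.
So n = (5 + 2375) / 14 = 2380/14 = 170.
Check: 170·(7·170 − 5)/2 = 100725. ✓

170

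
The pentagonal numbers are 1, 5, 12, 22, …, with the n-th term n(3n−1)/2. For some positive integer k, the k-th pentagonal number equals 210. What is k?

Set n(3n−1)/2 = 210, giving 3n² − n − 420 = 0.
The discriminant is 1 + 24·210 = 5041, and √5041 = 71.
So n = (1 + 71) / 6 = 72/6 = 12.
Check: 12·(3·12 − 1)/2 = 210. ✓

12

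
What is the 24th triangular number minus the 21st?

24·25/2 = 300 and 21·22/2 = 231.
Difference: 300 − 231 = 69.

69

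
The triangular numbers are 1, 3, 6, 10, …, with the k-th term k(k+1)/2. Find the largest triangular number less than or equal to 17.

15

Solve n(n+1)/2 ≤ 17 for integer n.
n = 5 gives 15 ≤ 17, while n = 6 gives 21 > 17; so the answer is 15.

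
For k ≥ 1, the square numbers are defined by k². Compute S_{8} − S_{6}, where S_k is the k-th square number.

8² = 64 and 6² = 36.
Difference: 64 − 36 = 28.

28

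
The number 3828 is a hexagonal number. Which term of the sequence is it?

44

Set n(2n−1) = 3828, giving 2n² − n − 3828 = 0.
The discriminant is 1 + 8·3828 = 30625, and √30625 = 175.
So n = (1 + 175) / 4 = 176/4 = 44.
Check: 44·(2·44 − 1) = 3828. ✓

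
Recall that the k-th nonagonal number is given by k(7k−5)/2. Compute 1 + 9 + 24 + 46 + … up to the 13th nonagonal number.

Σ i(7i−5)/2 = (7Σi² − 5Σi) / 2 over i = 1..13.
Σi = 91 and Σi² = 819.
(7·819 − 5·91) / 2 = 5278/2 = 2639.

2639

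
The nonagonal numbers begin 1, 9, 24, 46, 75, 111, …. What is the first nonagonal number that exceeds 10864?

11229

Solve n(7n−5)/2 > 10864 for integer n.
The largest n with value ≤ 10864 is 56 (since 10836 ≤ 10864 < 11229), so the first above is n = 57, value 11229.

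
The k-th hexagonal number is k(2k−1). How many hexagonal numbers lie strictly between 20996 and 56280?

The n-th hexagonal number is n(2n−1).
Smallest index with value > 20996: n = 103 (giving 21115).
Largest index with value < 56280: n = 167 (giving 55611).
Indices 103 through 167: 65 terms.

65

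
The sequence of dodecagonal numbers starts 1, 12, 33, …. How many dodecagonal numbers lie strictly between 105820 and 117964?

8

The n-th dodecagonal number is n(5n−4).
Smallest index with value > 105820: n = 146 (giving 105996).
Largest index with value < 117964: n = 153 (giving 116433).
Indices 146 through 153: 8 terms.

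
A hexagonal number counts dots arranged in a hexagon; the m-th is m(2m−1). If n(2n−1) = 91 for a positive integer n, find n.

Set n(2n−1) = 91, giving 2n² − n − 91 = 0.
So n = (1 + 27) / 4 = 28/4 = 7.
Check: 7·(2·7 − 1) = 91. ✓

7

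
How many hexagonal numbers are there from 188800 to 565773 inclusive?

The n-th hexagonal number is n(2n−1).
Smallest index with value ≥ 188800: n = 308 (giving 189420).
Largest index with value ≤ 565773: n = 532 (giving 565516).
Indices 308 through 532: 225 terms.

225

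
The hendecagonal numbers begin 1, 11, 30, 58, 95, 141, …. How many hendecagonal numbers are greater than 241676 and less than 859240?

The n-th hendecagonal number is n(9n−7)/2.
Smallest index with value > 241676: n = 233 (giving 243485).
Largest index with value < 859240: n = 437 (giving 857831).
Indices 233 through 437: 205 terms.

205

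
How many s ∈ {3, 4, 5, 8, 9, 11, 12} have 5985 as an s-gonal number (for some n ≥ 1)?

2

s = 3: P(3, 108) = 5886 and P(3, 109) = 5995; 5985 is not s-gonal.
s = 4: P(4, 77) = 5929 and P(4, 78) = 6084; 5985 is not s-gonal.
s = 5: P(5, 63) = 5922 and P(5, 64) = 6112; 5985 is not s-gonal.
s = 8: P(8, 45) = 5985. ✓
s = 9: P(9, 41) = 5781 and P(9, 42) = 6069; 5985 is not s-gonal.
s = 11: P(11, 36) = 5706 and P(11, 37) = 6031; 5985 is not s-gonal.
s = 12: P(12, 35) = 5985. ✓
Hits: s ∈ {8, 12} → 2.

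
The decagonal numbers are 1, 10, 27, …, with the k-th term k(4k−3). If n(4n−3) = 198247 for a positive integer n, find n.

223

Set n(4n−3) = 198247, giving 4n² − 3n − 198247 = 0.
The discriminant is 9 + 16·198247 = 3171961, and √3171961 = 1781.
So n = (3 + 1781) / 8 = 1784/8 = 223.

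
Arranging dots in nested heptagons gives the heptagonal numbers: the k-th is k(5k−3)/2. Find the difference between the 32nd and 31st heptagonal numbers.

Consecutive heptagonal numbers differ by 5n − 4: here 5·32 − 4 = 156.

156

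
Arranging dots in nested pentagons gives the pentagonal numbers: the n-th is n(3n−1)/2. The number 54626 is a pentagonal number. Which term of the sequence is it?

Set n(3n−1)/2 = 54626, giving 3n² − n − 109252 = 0.
The discriminant is 1 + 24·54626 = 1311025, and √1311025 = 1145.
So n = (1 + 1145) / 6 = 1146/6 = 191.
Check: 191·(3·191 − 1)/2 = 54626. ✓

191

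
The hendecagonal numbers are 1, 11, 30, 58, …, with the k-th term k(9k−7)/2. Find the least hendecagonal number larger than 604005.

Solve n(9n−7)/2 > 604005 for integer n.
The largest n with value ≤ 604005 is 366 (since 601521 ≤ 604005 < 604816), so the first above is n = 367, value 604816.

604816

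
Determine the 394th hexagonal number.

310078

The 394th hexagonal number is n(2n−1) with n = 394.
394·(2·394 − 1) = 394·787 = 310078.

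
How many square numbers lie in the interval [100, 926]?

The n-th square number is n².
Smallest index with value ≥ 100: n = 10 (giving 100).
Largest index with value ≤ 926: n = 30 (giving 900).
Indices 10 through 30: 21 terms.

21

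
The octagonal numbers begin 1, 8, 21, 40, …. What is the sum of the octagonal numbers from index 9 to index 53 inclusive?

149715

Σ i(3i−2) = 3Σi² − 2Σi over i = 9..53.
Σi = 1431 − 36 = 1395 and Σi² = 51039 − 204 = 50835.
3·50835 − 2·1395 = 149715.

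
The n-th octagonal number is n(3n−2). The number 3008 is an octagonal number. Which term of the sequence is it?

Set n(3n−2) = 3008, giving 3n² − 2n − 3008 = 0.
So n = (2 + 190) / 6 = 192/6 = 32.
Check: 32·(3·32 − 2) = 3008. ✓

32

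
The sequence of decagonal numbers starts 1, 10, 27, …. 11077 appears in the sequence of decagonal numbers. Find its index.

Set n(4n−3) = 11077, giving 4n² − 3n − 11077 = 0.
The discriminant is 9 + 16·11077 = 177241, and √177241 = 421.
So n = (3 + 421) / 8 = 424/8 = 53.
Check: 53·(4·53 − 3) = 11077. ✓

53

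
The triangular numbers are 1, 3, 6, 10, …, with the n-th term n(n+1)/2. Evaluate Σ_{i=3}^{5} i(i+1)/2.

31

Σ i(i+1)/2 = (Σi² + Σi) / 2 over i = 3..5.
Σi = 15 − 3 = 12 and Σi² = 55 − 5 = 50.
(1·50 + 1·12) / 2 = 62/2 = 31.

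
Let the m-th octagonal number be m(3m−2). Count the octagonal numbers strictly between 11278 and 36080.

The n-th octagonal number is n(3n−2).
Smallest index with value > 11278: n = 62 (giving 11408).
Largest index with value < 36080: n = 109 (giving 35425).
Indices 62 through 109: 48 terms.

48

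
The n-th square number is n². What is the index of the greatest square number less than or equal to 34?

5

Solve n² ≤ 34 for integer n.
n = 5 gives 25 ≤ 34, while n = 6 gives 36 > 34; so the answer is index 5.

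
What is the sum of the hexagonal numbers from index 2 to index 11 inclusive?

Σ i(2i−1) = 2Σi² − Σi over i = 2..11.
Σi = 66 − 1 = 65 and Σi² = 506 − 1 = 505.
2·505 − 1·65 = 945.

945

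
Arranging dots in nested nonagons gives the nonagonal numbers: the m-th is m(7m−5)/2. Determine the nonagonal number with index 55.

10450

55·(7·55 − 5)/2 = 55·380/2 = 55·190 = 10450.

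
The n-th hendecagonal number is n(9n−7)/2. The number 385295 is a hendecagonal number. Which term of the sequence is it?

Set n(9n−7)/2 = 385295, giving 9n² − 7n − 770590 = 0.
The discriminant is 49 + 72·385295 = 27741289, and √27741289 = 5267.
So n = (7 + 5267) / 18 = 5274/18 = 293.

293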